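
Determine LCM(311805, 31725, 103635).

311805 = 3² · 5 · 13² · 41; 31725 = 3³ · 5² · 47; 103635 = 3² · 5 · 7² · 47
lcm takes max exponent of each prime: 3³ · 5² · 7² · 13² · 41 · 47 = 10771303725

10771303725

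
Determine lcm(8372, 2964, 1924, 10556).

8372 = 2² · 7 · 13 · 23; 2964 = 2² · 3 · 13 · 19; 1924 = 2² · 13 · 37; 10556 = 2² · 7 · 13 · 29
lcm takes max exponent of each prime: 2² · 3 · 7 · 13 · 19 · 23 · 29 · 37 = 512039892

512039892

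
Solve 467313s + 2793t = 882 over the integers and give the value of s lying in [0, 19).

gcd(467313, 2793) = 147 (Euclid: 467313 = 167·2793 + 882; 2793 = 3·882 + 147; 882 = 6·147 + 0), and 147 | 882.
Extended Euclid: 467313·(-3) + 2793·(502) = 147. Scale by 6: s₀ = -18.
General solution s = s₀ + 19k; reducing mod 19 gives s = 1 (and t = -167).

1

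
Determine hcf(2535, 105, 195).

15

gcd(2535, 105): 2535 = 24·105 + 15; 105 = 7·15 + 0 → 15
gcd(15, 195): 195 = 13·15 + 0 → 15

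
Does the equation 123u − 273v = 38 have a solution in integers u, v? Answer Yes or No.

No

By Bézout, 123u − 273v = 38 has integer solutions iff gcd(123, 273) | 38.
Euclid: 273 = 2·123 + 27; 123 = 4·27 + 15; 27 = 1·15 + 12; 15 = 1·12 + 3; 12 = 4·3 + 0. gcd = 3; 38 mod 3 = 2. No.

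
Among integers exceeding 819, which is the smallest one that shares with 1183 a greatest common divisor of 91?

gcd(x, 1183) = 91 forces 91 | x; write x = 91s. Then gcd(91s, 91·13) = 91·gcd(s, 13), so need gcd(s, 13) = 1.
91s > 819 gives s ≥ 10. The least s ≥ 10 coprime to 13 is 10, so x = 91·10 = 910.

910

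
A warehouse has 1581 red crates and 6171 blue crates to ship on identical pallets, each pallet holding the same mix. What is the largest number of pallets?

1581 = 3 · 17 · 31
6171 = 3 · 11² · 17
Common: 3 · 17 = 51

51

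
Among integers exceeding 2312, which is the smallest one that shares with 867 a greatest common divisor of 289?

2890

867 = 289·3. Any m with gcd(m, 867) = 289 is a multiple of 289, say 289s, with s coprime to 3.
Need s > 2312/289, so s ≥ 9. First s ≥ 9 with gcd(s, 3) = 1 is s = 10. Thus m = 289·10 = 2890.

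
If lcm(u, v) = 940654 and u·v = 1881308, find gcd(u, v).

From gcd × lcm = uv: gcd = 1881308 / 940654 = 2.

2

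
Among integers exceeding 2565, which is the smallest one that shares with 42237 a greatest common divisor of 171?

2736

Multiples of 171 above 2565: 171·16, 171·17, … . Need the cofactor coprime to 42237/171 = 247.
Checking s = 16, 17, … the first with gcd(s, 247) = 1 is s = 16, giving 2736.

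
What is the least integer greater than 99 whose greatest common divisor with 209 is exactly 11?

Multiples of 11 above 99: 11·10, 11·11, … . Need the cofactor coprime to 209/11 = 19.
Checking s = 10, 11, … the first with gcd(s, 19) = 1 is s = 10, giving 110.

110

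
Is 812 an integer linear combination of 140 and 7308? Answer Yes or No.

Yes

By Bézout, 140x − 7308y = 812 has integer solutions iff gcd(140, 7308) | 812.
Euclid: 7308 = 52·140 + 28; 140 = 5·28 + 0. gcd = 28; 812 mod 28 = 0. Yes.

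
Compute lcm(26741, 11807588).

1428718148

26741 = 11² · 13 · 17; 11807588 = 2² · 13 · 17 · 19² · 37
max exponents: 2² · 11² · 13 · 17 · 19² · 37 = 1428718148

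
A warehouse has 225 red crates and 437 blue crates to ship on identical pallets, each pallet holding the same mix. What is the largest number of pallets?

225 = 3² · 5²
437 = 19 · 23
Common: 1 = 1

1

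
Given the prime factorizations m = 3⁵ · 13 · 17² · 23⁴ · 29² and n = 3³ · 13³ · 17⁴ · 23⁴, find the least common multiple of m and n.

max exponent per prime: 3⁵ · 13³ · 17⁴ · 23⁴ · 29² = 10493958826685267271

10493958826685267271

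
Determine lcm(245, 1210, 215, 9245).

109627210

lcm(245, 1210) = 245·1210/gcd = 296450/5 = 59290
lcm(59290, 215) = 59290·215/gcd = 12747350/5 = 2549470
lcm(2549470, 9245) = 2549470·9245/gcd = 23569850150/215 = 109627210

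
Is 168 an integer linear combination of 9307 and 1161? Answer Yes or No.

gcd(9307, 1161): 9307 = 8·1161 + 19; 1161 = 61·19 + 2; 19 = 9·2 + 1; 2 = 2·1 + 0 → 1
1 divides 168, so a solution exists.

Yes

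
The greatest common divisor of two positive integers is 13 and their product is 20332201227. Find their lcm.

gcd·lcm = product, so lcm = 20332201227/13 = 1564015479.

1564015479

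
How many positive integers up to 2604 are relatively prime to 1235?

Prime factors of 1235: 5, 13, 19. Count integers ≤ 2604 divisible by none of them.
By inclusion–exclusion: 2604 − ⌊2604/5⌋ − ⌊2604/13⌋ − ⌊2604/19⌋ + ⌊2604/65⌋ + ⌊2604/95⌋ + ⌊2604/247⌋ − ⌊2604/1235⌋ = 1822.

1822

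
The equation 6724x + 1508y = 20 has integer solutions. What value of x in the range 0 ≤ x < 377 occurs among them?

gcd(6724, 1508) = 4 (Euclid: 6724 = 4·1508 + 692; 1508 = 2·692 + 124; 692 = 5·124 + 72; 124 = 1·72 + 52; 72 = 1·52 + 20; 52 = 2·20 + 12; 20 = 1·12 + 8; 12 = 1·8 + 4; 8 = 2·4 + 0), and 4 | 20.
Extended Euclid: 6724·(-146) + 1508·(651) = 4. Scale by 5: x₀ = -730.
General solution x = x₀ + 377t; reducing mod 377 gives x = 24 (and y = -107).

24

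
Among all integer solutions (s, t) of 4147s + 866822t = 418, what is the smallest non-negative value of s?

60408

gcd(4147, 866822) = 11 (Euclid: 866822 = 209·4147 + 99; 4147 = 41·99 + 88; 99 = 1·88 + 11; 88 = 8·11 + 0), and 11 | 418.
Extended Euclid: 4147·(-8779) + 866822·(42) = 11. Scale by 38: s₀ = -333602.
General solution s = s₀ + 78802k; reducing mod 78802 gives s = 60408 (and t = -289).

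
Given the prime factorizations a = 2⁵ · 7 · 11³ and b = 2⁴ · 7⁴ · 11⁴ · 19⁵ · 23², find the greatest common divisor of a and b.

min exponent per shared prime: 2⁴ · 7 · 11³ = 149072

149072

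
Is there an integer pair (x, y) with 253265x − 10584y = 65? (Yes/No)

By Bézout, 253265x − 10584y = 65 has integer solutions iff gcd(253265, 10584) | 65.
Euclid: 253265 = 23·10584 + 9833; 10584 = 1·9833 + 751; 9833 = 13·751 + 70; 751 = 10·70 + 51; 70 = 1·51 + 19; 51 = 2·19 + 13; 19 = 1·13 + 6; 13 = 2·6 + 1; 6 = 6·1 + 0. gcd = 1; 65 mod 1 = 0. Yes.

Yes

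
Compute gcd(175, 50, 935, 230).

gcd(175, 50): 175 = 3·50 + 25; 50 = 2·25 + 0 → 25
gcd(25, 935): 935 = 37·25 + 10; 25 = 2·10 + 5; 10 = 2·5 + 0 → 5
gcd(5, 230): 230 = 46·5 + 0 → 5

5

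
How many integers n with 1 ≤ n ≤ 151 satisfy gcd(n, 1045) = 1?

Prime factors of 1045: 5, 11, 19. Count integers ≤ 151 divisible by none of them.
By inclusion–exclusion: 151 − ⌊151/5⌋ − ⌊151/11⌋ − ⌊151/19⌋ + ⌊151/55⌋ + ⌊151/95⌋ + ⌊151/209⌋ − ⌊151/1045⌋ = 104.

104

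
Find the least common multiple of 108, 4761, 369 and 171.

44505828

108 = 2² · 3³; 4761 = 3² · 23²; 369 = 3² · 41; 171 = 3² · 19
lcm takes max exponent of each prime: 2² · 3³ · 19 · 23² · 41 = 44505828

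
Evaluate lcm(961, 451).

gcd first: 961 = 2·451 + 59; 451 = 7·59 + 38; 59 = 1·38 + 21; 38 = 1·21 + 17; 21 = 1·17 + 4; 17 = 4·4 + 1; 4 = 4·1 + 0 → gcd = 1
lcm = 961·451/gcd = 433411/1 = 433411

433411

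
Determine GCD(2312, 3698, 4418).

2

gcd(2312, 3698): 3698 = 1·2312 + 1386; 2312 = 1·1386 + 926; 1386 = 1·926 + 460; 926 = 2·460 + 6; 460 = 76·6 + 4; 6 = 1·4 + 2; 4 = 2·2 + 0 → 2
gcd(2, 4418): 4418 = 2209·2 + 0 → 2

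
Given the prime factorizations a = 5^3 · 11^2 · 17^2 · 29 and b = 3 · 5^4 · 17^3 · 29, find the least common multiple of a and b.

max exponent per prime: 3 · 5^4 · 11^2 · 17^3 · 29 = 32324469375

32324469375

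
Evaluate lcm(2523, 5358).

gcd first: 5358 = 2·2523 + 312; 2523 = 8·312 + 27; 312 = 11·27 + 15; 27 = 1·15 + 12; 15 = 1·12 + 3; 12 = 4·3 + 0 → gcd = 3
lcm = 2523·5358/gcd = 13518234/3 = 4506078

4506078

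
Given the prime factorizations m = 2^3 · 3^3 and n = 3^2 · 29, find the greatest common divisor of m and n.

9

min exponent per shared prime: 3^2 = 9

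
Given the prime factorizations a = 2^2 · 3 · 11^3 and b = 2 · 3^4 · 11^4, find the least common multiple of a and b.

4743684

max exponent per prime: 2^2 · 3^4 · 11^4 = 4743684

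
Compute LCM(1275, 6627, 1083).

lcm(1275, 6627) = 1275·6627/gcd = 8449425/3 = 2816475
lcm(2816475, 1083) = 2816475·1083/gcd = 3050242425/3 = 1016747475

1016747475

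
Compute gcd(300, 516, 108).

gcd(300, 516): 516 = 1·300 + 216; 300 = 1·216 + 84; 216 = 2·84 + 48; 84 = 1·48 + 36; 48 = 1·36 + 12; 36 = 3·12 + 0 → 12
gcd(12, 108): 108 = 9·12 + 0 → 12

12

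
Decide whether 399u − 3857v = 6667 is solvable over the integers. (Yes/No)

No

By Bézout, 399u − 3857v = 6667 has integer solutions iff gcd(399, 3857) | 6667.
Euclid: 3857 = 9·399 + 266; 399 = 1·266 + 133; 266 = 2·133 + 0. gcd = 133; 6667 mod 133 = 17. No.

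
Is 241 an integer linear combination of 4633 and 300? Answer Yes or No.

Yes

By Bézout, 4633p + 300q = 241 has integer solutions iff gcd(4633, 300) | 241.
Euclid: 4633 = 15·300 + 133; 300 = 2·133 + 34; 133 = 3·34 + 31; 34 = 1·31 + 3; 31 = 10·3 + 1; 3 = 3·1 + 0. gcd = 1; 241 mod 1 = 0. Yes.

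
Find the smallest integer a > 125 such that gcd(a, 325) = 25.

150

325 = 25·13. Any a with gcd(a, 325) = 25 is a multiple of 25, say 25s, with s coprime to 13.
Need s > 125/25, so s ≥ 6. First s ≥ 6 with gcd(s, 13) = 1 is s = 6. Thus a = 25·6 = 150.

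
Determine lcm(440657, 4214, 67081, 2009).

2127092760758

440657 = 7² · 17 · 23²; 4214 = 2 · 7² · 43; 67081 = 7² · 37²; 2009 = 7² · 41
lcm takes max exponent of each prime: 2 · 7² · 17 · 23² · 37² · 41 · 43 = 2127092760758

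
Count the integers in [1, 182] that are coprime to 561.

Prime factors of 561: 3, 11, 17. Count integers ≤ 182 divisible by none of them.
By inclusion–exclusion: 182 − ⌊182/3⌋ − ⌊182/11⌋ − ⌊182/17⌋ + ⌊182/33⌋ + ⌊182/51⌋ + ⌊182/187⌋ − ⌊182/561⌋ = 104.

104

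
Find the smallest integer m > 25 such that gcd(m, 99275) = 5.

30

99275 = 5·19855. Any m with gcd(m, 99275) = 5 is a multiple of 5, say 5s, with s coprime to 19855.
Need s > 25/5, so s ≥ 6. First s ≥ 6 with gcd(s, 19855) = 1 is s = 6. Thus m = 5·6 = 30.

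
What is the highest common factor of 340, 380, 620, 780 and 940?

20

gcd(340, 380): 380 = 1·340 + 40; 340 = 8·40 + 20; 40 = 2·20 + 0 → 20
gcd(20, 620): 620 = 31·20 + 0 → 20
gcd(20, 780): 780 = 39·20 + 0 → 20
gcd(20, 940): 940 = 47·20 + 0 → 20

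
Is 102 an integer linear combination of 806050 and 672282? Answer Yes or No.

Yes

gcd(806050, 672282): 806050 = 1·672282 + 133768; 672282 = 5·133768 + 3442; 133768 = 38·3442 + 2972; 3442 = 1·2972 + 470; 2972 = 6·470 + 152; 470 = 3·152 + 14; 152 = 10·14 + 12; 14 = 1·12 + 2; 12 = 6·2 + 0 → 2
2 divides 102, so a solution exists.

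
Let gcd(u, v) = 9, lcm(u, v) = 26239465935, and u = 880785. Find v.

268119

Using uv = gcd(u,v)·lcm(u,v) = 9·26239465935 = 236155193415, we get v = 236155193415/880785 = 268119.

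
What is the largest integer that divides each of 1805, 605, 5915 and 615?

5

1805 = 5 · 19²; 605 = 5 · 11²; 5915 = 5 · 7 · 13²; 615 = 3 · 5 · 41
gcd takes min exponent of each prime: 5 = 5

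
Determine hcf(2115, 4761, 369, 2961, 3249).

9

2115 = 3² · 5 · 47; 4761 = 3² · 23²; 369 = 3² · 41; 2961 = 3² · 7 · 47; 3249 = 3² · 19²
gcd takes min exponent of each prime: 3² = 9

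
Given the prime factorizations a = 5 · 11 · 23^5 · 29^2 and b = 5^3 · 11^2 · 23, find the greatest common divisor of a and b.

1265

min exponent per shared prime: 5 · 11 · 23 = 1265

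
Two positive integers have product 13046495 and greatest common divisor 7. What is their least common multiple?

gcd·lcm = product, so lcm = 13046495/7 = 1863785.

1863785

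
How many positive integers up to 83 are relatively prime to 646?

38

646 = 2·17·19. Inclusion–exclusion on these primes:
83 − ⌊83/2⌋ − ⌊83/17⌋ − ⌊83/19⌋ + ⌊83/34⌋ + ⌊83/38⌋ + ⌊83/323⌋ − ⌊83/646⌋ = 38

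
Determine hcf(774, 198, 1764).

18

774 = 2 · 3² · 43; 198 = 2 · 3² · 11; 1764 = 2² · 3² · 7²
gcd takes min exponent of each prime: 2 · 3² = 18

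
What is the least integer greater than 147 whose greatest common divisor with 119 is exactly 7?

154

Multiples of 7 above 147: 7·22, 7·23, … . Need the cofactor coprime to 119/7 = 17.
Checking s = 22, 23, … the first with gcd(s, 17) = 1 is s = 22, giving 154.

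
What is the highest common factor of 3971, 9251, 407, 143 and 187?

gcd(3971, 9251): 9251 = 2·3971 + 1309; 3971 = 3·1309 + 44; 1309 = 29·44 + 33; 44 = 1·33 + 11; 33 = 3·11 + 0 → 11
gcd(11, 407): 407 = 37·11 + 0 → 11
gcd(11, 143): 143 = 13·11 + 0 → 11
gcd(11, 187): 187 = 17·11 + 0 → 11

11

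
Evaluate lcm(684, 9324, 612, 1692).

141547644

684 = 2² · 3² · 19; 9324 = 2² · 3² · 7 · 37; 612 = 2² · 3² · 17; 1692 = 2² · 3² · 47
lcm takes max exponent of each prime: 2² · 3² · 7 · 17 · 19 · 37 · 47 = 141547644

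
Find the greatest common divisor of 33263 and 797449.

Euclid: 797449 = 23·33263 + 32400; 33263 = 1·32400 + 863; 32400 = 37·863 + 469; 863 = 1·469 + 394; 469 = 1·394 + 75; 394 = 5·75 + 19; 75 = 3·19 + 18; 19 = 1·18 + 1; 18 = 18·1 + 0. Last nonzero remainder: 1.

1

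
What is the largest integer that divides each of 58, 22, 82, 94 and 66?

58 = 2 · 29; 22 = 2 · 11; 82 = 2 · 41; 94 = 2 · 47; 66 = 2 · 3 · 11
gcd takes min exponent of each prime: 2 = 2

2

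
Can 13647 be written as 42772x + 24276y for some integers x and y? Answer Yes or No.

No

By Bézout, 42772x + 24276y = 13647 has integer solutions iff gcd(42772, 24276) | 13647.
Euclid: 42772 = 1·24276 + 18496; 24276 = 1·18496 + 5780; 18496 = 3·5780 + 1156; 5780 = 5·1156 + 0. gcd = 1156; 13647 mod 1156 = 931. No.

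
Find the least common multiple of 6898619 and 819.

62087571

6898619 = 7 · 13 · 41 · 43²; 819 = 3² · 7 · 13
max exponents: 3² · 7 · 13 · 41 · 43² = 62087571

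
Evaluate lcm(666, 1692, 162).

666 = 2 · 3² · 37; 1692 = 2² · 3² · 47; 162 = 2 · 3⁴
lcm takes max exponent of each prime: 2² · 3⁴ · 37 · 47 = 563436

563436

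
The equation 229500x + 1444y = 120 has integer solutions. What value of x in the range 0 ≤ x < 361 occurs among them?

89

Euclid: 229500 = 158·1444 + 1348; 1444 = 1·1348 + 96; 1348 = 14·96 + 4; 96 = 24·4 + 0 → gcd = 4; 120 = 4·30.
Back-substitution yields 229500·(15) + 1444·(-2384) = 4, so one solution is x = 15·30 = 450, y = -2384·30 = -71520.
Solutions in x differ by 1444/4 = 361; the one in [0, 361) is 450 mod 361 = 89.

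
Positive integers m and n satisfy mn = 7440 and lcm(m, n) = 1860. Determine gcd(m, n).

4

From gcd × lcm = mn: gcd = 7440 / 1860 = 4.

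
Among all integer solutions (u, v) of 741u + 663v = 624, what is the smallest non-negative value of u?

8

Reduce mod 663: 741u ≡ 624 (mod 663). With g = gcd(741, 663) = 39 dividing 624, divide through: 19u ≡ 16 (mod 17).
Since gcd(19, 17) = 1, u ≡ 16·(19)⁻¹ ≡ 8 (mod 17). Smallest non-negative: 8.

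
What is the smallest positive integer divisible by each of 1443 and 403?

1443 = 3 · 13 · 37; 403 = 13 · 31
max exponents: 3 · 13 · 31 · 37 = 44733

44733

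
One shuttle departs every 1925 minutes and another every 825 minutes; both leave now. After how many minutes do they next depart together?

5775

1925 = 5² · 7 · 11; 825 = 3 · 5² · 11
max exponents: 3 · 5² · 7 · 11 = 5775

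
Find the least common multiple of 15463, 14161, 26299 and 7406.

430247800346

15463 = 7 · 47²; 14161 = 7² · 17²; 26299 = 7 · 13 · 17²; 7406 = 2 · 7 · 23²
lcm takes max exponent of each prime: 2 · 7² · 13 · 17² · 23² · 47² = 430247800346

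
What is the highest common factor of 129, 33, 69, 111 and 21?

gcd(129, 33): 129 = 3·33 + 30; 33 = 1·30 + 3; 30 = 10·3 + 0 → 3
gcd(3, 69): 69 = 23·3 + 0 → 3
gcd(3, 111): 111 = 37·3 + 0 → 3
gcd(3, 21): 21 = 7·3 + 0 → 3

3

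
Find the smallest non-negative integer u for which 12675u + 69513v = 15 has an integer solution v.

17248

Euclid: 69513 = 5·12675 + 6138; 12675 = 2·6138 + 399; 6138 = 15·399 + 153; 399 = 2·153 + 93; 153 = 1·93 + 60; 93 = 1·60 + 33; 60 = 1·33 + 27; 33 = 1·27 + 6; 27 = 4·6 + 3; 6 = 2·3 + 0 → gcd = 3; 15 = 3·5.
Back-substitution yields 12675·(-10453) + 69513·(1906) = 3, so one solution is u = -10453·5 = -52265, v = 1906·5 = 9530.
Solutions in u differ by 69513/3 = 23171; the one in [0, 23171) is -52265 mod 23171 = 17248.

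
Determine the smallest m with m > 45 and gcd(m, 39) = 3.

gcd(m, 39) = 3 forces 3 | m; write m = 3s. Then gcd(3s, 3·13) = 3·gcd(s, 13), so need gcd(s, 13) = 1.
3s > 45 gives s ≥ 16. The least s ≥ 16 coprime to 13 is 16, so m = 3·16 = 48.

48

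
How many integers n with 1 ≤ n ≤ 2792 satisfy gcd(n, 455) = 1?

455 = 5·7·13. Inclusion–exclusion on these primes:
2792 − ⌊2792/5⌋ − ⌊2792/7⌋ − ⌊2792/13⌋ + ⌊2792/35⌋ + ⌊2792/65⌋ + ⌊2792/91⌋ − ⌊2792/455⌋ = 1767

1767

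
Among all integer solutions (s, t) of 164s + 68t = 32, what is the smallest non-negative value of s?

Euclid: 164 = 2·68 + 28; 68 = 2·28 + 12; 28 = 2·12 + 4; 12 = 3·4 + 0 → gcd = 4; 32 = 4·8.
Back-substitution yields 164·(5) + 68·(-12) = 4, so one solution is s = 5·8 = 40, t = -12·8 = -96.
Solutions in s differ by 68/4 = 17; the one in [0, 17) is 40 mod 17 = 6.

6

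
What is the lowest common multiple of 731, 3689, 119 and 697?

6503707

lcm(731, 3689) = 731·3689/gcd = 2696659/17 = 158627
lcm(158627, 119) = 158627·119/gcd = 18876613/119 = 158627
lcm(158627, 697) = 158627·697/gcd = 110563019/17 = 6503707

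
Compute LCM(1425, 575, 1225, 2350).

1425 = 3 · 5² · 19; 575 = 5² · 23; 1225 = 5² · 7²; 2350 = 2 · 5² · 47
lcm takes max exponent of each prime: 2 · 3 · 5² · 7² · 19 · 23 · 47 = 150961650

150961650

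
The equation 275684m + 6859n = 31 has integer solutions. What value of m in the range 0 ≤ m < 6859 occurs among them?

1176

gcd(275684, 6859) = 1 (Euclid: 275684 = 40·6859 + 1324; 6859 = 5·1324 + 239; 1324 = 5·239 + 129; 239 = 1·129 + 110; 129 = 1·110 + 19; 110 = 5·19 + 15; 19 = 1·15 + 4; 15 = 3·4 + 3; 4 = 1·3 + 1; 3 = 3·1 + 0), and 1 | 31.
Extended Euclid: 275684·(1808) + 6859·(-72669) = 1. Scale by 31: m₀ = 56048.
General solution m = m₀ + 6859t; reducing mod 6859 gives m = 1176 (and n = -47267).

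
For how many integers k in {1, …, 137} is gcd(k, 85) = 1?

103

85 = 5·17. Inclusion–exclusion on these primes:
137 − ⌊137/5⌋ − ⌊137/17⌋ + ⌊137/85⌋ = 103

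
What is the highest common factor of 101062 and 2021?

1

101062 = 2 · 13³ · 23
2021 = 43 · 47
Common: 1 = 1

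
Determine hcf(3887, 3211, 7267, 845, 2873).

169

gcd(3887, 3211): 3887 = 1·3211 + 676; 3211 = 4·676 + 507; 676 = 1·507 + 169; 507 = 3·169 + 0 → 169
gcd(169, 7267): 7267 = 43·169 + 0 → 169
gcd(169, 845): 845 = 5·169 + 0 → 169
gcd(169, 2873): 2873 = 17·169 + 0 → 169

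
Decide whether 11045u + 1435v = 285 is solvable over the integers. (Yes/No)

gcd(11045, 1435): 11045 = 7·1435 + 1000; 1435 = 1·1000 + 435; 1000 = 2·435 + 130; 435 = 3·130 + 45; 130 = 2·45 + 40; 45 = 1·40 + 5; 40 = 8·5 + 0 → 5
5 divides 285, so a solution exists.

Yes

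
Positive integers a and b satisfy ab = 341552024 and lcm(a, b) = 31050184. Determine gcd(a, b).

11

gcd·lcm = product, so gcd = 341552024/31050184 = 11.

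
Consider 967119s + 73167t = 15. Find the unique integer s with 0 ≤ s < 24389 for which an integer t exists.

20916

Euclid: 967119 = 13·73167 + 15948; 73167 = 4·15948 + 9375; 15948 = 1·9375 + 6573; 9375 = 1·6573 + 2802; 6573 = 2·2802 + 969; 2802 = 2·969 + 864; 969 = 1·864 + 105; 864 = 8·105 + 24; 105 = 4·24 + 9; 24 = 2·9 + 6; 9 = 1·6 + 3; 6 = 2·3 + 0 → gcd = 3; 15 = 3·5.
Back-substitution yields 967119·(9061) + 73167·(-119768) = 3, so one solution is s = 9061·5 = 45305, t = -119768·5 = -598840.
Solutions in s differ by 73167/3 = 24389; the one in [0, 24389) is 45305 mod 24389 = 20916.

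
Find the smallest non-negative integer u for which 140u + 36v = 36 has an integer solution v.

Reduce mod 36: 140u ≡ 36 (mod 36). With g = gcd(140, 36) = 4 dividing 36, divide through: 35u ≡ 9 (mod 9).
Since gcd(35, 9) = 1, u ≡ 9·(35)⁻¹ ≡ 0 (mod 9). Smallest non-negative: 0.

0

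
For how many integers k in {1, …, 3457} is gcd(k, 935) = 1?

935 = 5·11·17. Inclusion–exclusion on these primes:
3457 − ⌊3457/5⌋ − ⌊3457/11⌋ − ⌊3457/17⌋ + ⌊3457/55⌋ + ⌊3457/85⌋ + ⌊3457/187⌋ − ⌊3457/935⌋ = 2366

2366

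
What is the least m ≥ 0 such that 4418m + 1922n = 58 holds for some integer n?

643

gcd(4418, 1922) = 2 (Euclid: 4418 = 2·1922 + 574; 1922 = 3·574 + 200; 574 = 2·200 + 174; 200 = 1·174 + 26; 174 = 6·26 + 18; 26 = 1·18 + 8; 18 = 2·8 + 2; 8 = 4·2 + 0), and 2 | 58.
Extended Euclid: 4418·(221) + 1922·(-508) = 2. Scale by 29: m₀ = 6409.
General solution m = m₀ + 961t; reducing mod 961 gives m = 643 (and n = -1478).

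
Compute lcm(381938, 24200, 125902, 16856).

lcm(381938, 24200) = 381938·24200/gcd = 9242899600/2 = 4621449800
lcm(4621449800, 125902) = 4621449800·125902/gcd = 581849772719600/1058 = 549952526200
lcm(549952526200, 16856) = 549952526200·16856/gcd = 9269999781627200/56 = 165535710386200

165535710386200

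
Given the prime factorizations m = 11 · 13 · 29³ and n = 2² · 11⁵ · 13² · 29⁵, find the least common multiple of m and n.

2233058554936924

max exponent per prime: 2² · 11⁵ · 13² · 29⁵ = 2233058554936924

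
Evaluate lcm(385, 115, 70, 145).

513590

385 = 5 · 7 · 11; 115 = 5 · 23; 70 = 2 · 5 · 7; 145 = 5 · 29
lcm takes max exponent of each prime: 2 · 5 · 7 · 11 · 23 · 29 = 513590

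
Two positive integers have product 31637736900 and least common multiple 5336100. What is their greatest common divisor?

gcd·lcm = product, so gcd = 31637736900/5336100 = 5929.

5929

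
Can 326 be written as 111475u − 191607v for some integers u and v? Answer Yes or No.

No

By Bézout, 111475u − 191607v = 326 has integer solutions iff gcd(111475, 191607) | 326.
Euclid: 191607 = 1·111475 + 80132; 111475 = 1·80132 + 31343; 80132 = 2·31343 + 17446; 31343 = 1·17446 + 13897; 17446 = 1·13897 + 3549; 13897 = 3·3549 + 3250; 3549 = 1·3250 + 299; 3250 = 10·299 + 260; 299 = 1·260 + 39; 260 = 6·39 + 26; 39 = 1·26 + 13; 26 = 2·13 + 0. gcd = 13; 326 mod 13 = 1. No.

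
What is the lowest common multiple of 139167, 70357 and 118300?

lcm(139167, 70357) = 139167·70357/gcd = 9791372619/7 = 1398767517
lcm(1398767517, 118300) = 1398767517·118300/gcd = 165474197261100/7 = 23639171037300

23639171037300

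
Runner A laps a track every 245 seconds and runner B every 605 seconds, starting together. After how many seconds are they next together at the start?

29645

gcd first: 605 = 2·245 + 115; 245 = 2·115 + 15; 115 = 7·15 + 10; 15 = 1·10 + 5; 10 = 2·5 + 0 → gcd = 5
lcm = 245·605/gcd = 148225/5 = 29645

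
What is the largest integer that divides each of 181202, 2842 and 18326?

181202 = 2 · 7² · 43²; 2842 = 2 · 7² · 29; 18326 = 2 · 7² · 11 · 17
gcd takes min exponent of each prime: 2 · 7² = 98

98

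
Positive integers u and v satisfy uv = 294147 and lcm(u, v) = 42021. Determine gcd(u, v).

7

gcd·lcm = product, so gcd = 294147/42021 = 7.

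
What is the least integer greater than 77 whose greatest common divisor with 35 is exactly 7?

gcd(k, 35) = 7 forces 7 | k; write k = 7s. Then gcd(7s, 7·5) = 7·gcd(s, 5), so need gcd(s, 5) = 1.
7s > 77 gives s ≥ 12. The least s ≥ 12 coprime to 5 is 12, so k = 7·12 = 84.

84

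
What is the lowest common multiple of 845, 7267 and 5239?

1126385

lcm(845, 7267) = 845·7267/gcd = 6140615/169 = 36335
lcm(36335, 5239) = 36335·5239/gcd = 190359065/169 = 1126385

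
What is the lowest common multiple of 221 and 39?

221 = 13 · 17; 39 = 3 · 13
max exponents: 3 · 13 · 17 = 663

663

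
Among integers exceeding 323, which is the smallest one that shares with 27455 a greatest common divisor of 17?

357

27455 = 17·1615. Any k with gcd(k, 27455) = 17 is a multiple of 17, say 17s, with s coprime to 1615.
Need s > 323/17, so s ≥ 20. First s ≥ 20 with gcd(s, 1615) = 1 is s = 21. Thus k = 17·21 = 357.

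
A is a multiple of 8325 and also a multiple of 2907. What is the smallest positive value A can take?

8325 = 3² · 5² · 37; 2907 = 3² · 17 · 19
max exponents: 3² · 5² · 17 · 19 · 37 = 2688975

2688975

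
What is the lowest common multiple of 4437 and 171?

4437 = 3² · 17 · 29; 171 = 3² · 19
max exponents: 3² · 17 · 19 · 29 = 84303

84303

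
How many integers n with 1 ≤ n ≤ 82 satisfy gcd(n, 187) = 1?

Prime factors of 187: 11, 17. Count integers ≤ 82 divisible by none of them.
By inclusion–exclusion: 82 − ⌊82/11⌋ − ⌊82/17⌋ + ⌊82/187⌋ = 71.

71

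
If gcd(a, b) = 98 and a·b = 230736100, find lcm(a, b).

Since gcd(a,b)·lcm(a,b) = ab, lcm = 230736100/98 = 2354450.

2354450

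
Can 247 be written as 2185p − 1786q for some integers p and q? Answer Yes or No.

By Bézout, 2185p − 1786q = 247 has integer solutions iff gcd(2185, 1786) | 247.
Euclid: 2185 = 1·1786 + 399; 1786 = 4·399 + 190; 399 = 2·190 + 19; 190 = 10·19 + 0. gcd = 19; 247 mod 19 = 0. Yes.

Yes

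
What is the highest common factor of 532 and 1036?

Euclid: 1036 = 1·532 + 504; 532 = 1·504 + 28; 504 = 18·28 + 0. Last nonzero remainder: 28.

28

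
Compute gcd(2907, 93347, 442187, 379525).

323

gcd(2907, 93347): 93347 = 32·2907 + 323; 2907 = 9·323 + 0 → 323
gcd(323, 442187): 442187 = 1369·323 + 0 → 323
gcd(323, 379525): 379525 = 1175·323 + 0 → 323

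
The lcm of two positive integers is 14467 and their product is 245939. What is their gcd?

17

From gcd × lcm = mn: gcd = 245939 / 14467 = 17.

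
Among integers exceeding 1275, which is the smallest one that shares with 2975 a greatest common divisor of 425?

2975 = 425·7. Any x with gcd(x, 2975) = 425 is a multiple of 425, say 425s, with s coprime to 7.
Need s > 1275/425, so s ≥ 4. First s ≥ 4 with gcd(s, 7) = 1 is s = 4. Thus x = 425·4 = 1700.

1700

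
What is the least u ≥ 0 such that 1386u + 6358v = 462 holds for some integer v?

Reduce mod 6358: 1386u ≡ 462 (mod 6358). With g = gcd(1386, 6358) = 22 dividing 462, divide through: 63u ≡ 21 (mod 289).
Since gcd(63, 289) = 1, u ≡ 21·(63)⁻¹ ≡ 193 (mod 289). Smallest non-negative: 193.

193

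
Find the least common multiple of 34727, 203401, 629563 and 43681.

34727 = 7 · 11² · 41; 203401 = 11² · 41²; 629563 = 11⁴ · 43; 43681 = 11² · 19²
lcm takes max exponent of each prime: 7 · 11⁴ · 19² · 41² · 43 = 2674312483381

2674312483381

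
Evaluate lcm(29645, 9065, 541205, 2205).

21806773065

29645 = 5 · 7² · 11²; 9065 = 5 · 7² · 37; 541205 = 5 · 7² · 47²; 2205 = 3² · 5 · 7²
lcm takes max exponent of each prime: 3² · 5 · 7² · 11² · 37 · 47² = 21806773065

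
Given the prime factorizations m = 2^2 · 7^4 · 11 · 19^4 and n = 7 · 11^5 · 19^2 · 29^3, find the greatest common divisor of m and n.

27797

min exponent per shared prime: 7 · 11 · 19^2 = 27797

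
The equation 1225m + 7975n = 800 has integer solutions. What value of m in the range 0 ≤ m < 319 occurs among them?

Euclid: 7975 = 6·1225 + 625; 1225 = 1·625 + 600; 625 = 1·600 + 25; 600 = 24·25 + 0 → gcd = 25; 800 = 25·32.
Back-substitution yields 1225·(-13) + 7975·(2) = 25, so one solution is m = -13·32 = -416, n = 2·32 = 64.
Solutions in m differ by 7975/25 = 319; the one in [0, 319) is -416 mod 319 = 222.

222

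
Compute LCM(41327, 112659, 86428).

1392375563436

41327 = 11 · 13 · 17²; 112659 = 3 · 17 · 47²; 86428 = 2² · 17 · 31 · 41
lcm takes max exponent of each prime: 2² · 3 · 11 · 13 · 17² · 31 · 41 · 47² = 1392375563436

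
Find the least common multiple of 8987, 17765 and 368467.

31319695

lcm(8987, 17765) = 8987·17765/gcd = 159654055/209 = 763895
lcm(763895, 368467) = 763895·368467/gcd = 281470098965/8987 = 31319695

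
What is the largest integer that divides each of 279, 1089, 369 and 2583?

279 = 3² · 31; 1089 = 3² · 11²; 369 = 3² · 41; 2583 = 3² · 7 · 41
gcd takes min exponent of each prime: 3² = 9

9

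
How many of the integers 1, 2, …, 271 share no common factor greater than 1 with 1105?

Prime factors of 1105: 5, 13, 17. Count integers ≤ 271 divisible by none of them.
By inclusion–exclusion: 271 − ⌊271/5⌋ − ⌊271/13⌋ − ⌊271/17⌋ + ⌊271/65⌋ + ⌊271/85⌋ + ⌊271/221⌋ − ⌊271/1105⌋ = 190.

190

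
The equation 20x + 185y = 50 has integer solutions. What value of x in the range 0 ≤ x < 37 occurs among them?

gcd(20, 185) = 5 (Euclid: 185 = 9·20 + 5; 20 = 4·5 + 0), and 5 | 50.
Extended Euclid: 20·(-9) + 185·(1) = 5. Scale by 10: x₀ = -90.
General solution x = x₀ + 37t; reducing mod 37 gives x = 21 (and y = -2).

21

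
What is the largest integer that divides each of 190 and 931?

19

Euclid: 931 = 4·190 + 171; 190 = 1·171 + 19; 171 = 9·19 + 0. Last nonzero remainder: 19.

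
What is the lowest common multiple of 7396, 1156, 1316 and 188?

703219076

lcm(7396, 1156) = 7396·1156/gcd = 8549776/4 = 2137444
lcm(2137444, 1316) = 2137444·1316/gcd = 2812876304/4 = 703219076
lcm(703219076, 188) = 703219076·188/gcd = 132205186288/188 = 703219076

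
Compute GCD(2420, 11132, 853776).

2420 = 2² · 5 · 11²; 11132 = 2² · 11² · 23; 853776 = 2⁴ · 3² · 7² · 11²
gcd takes min exponent of each prime: 2² · 11² = 484

484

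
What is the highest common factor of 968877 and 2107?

49

Euclid: 968877 = 459·2107 + 1764; 2107 = 1·1764 + 343; 1764 = 5·343 + 49; 343 = 7·49 + 0. Last nonzero remainder: 49.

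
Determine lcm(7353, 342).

gcd first: 7353 = 21·342 + 171; 342 = 2·171 + 0 → gcd = 171
lcm = 7353·342/gcd = 2514726/171 = 14706

14706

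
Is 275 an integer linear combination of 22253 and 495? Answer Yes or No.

Yes

gcd(22253, 495): 22253 = 44·495 + 473; 495 = 1·473 + 22; 473 = 21·22 + 11; 22 = 2·11 + 0 → 11
11 divides 275, so a solution exists.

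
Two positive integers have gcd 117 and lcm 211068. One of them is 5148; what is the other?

4797

m·n = gcd·lcm = 117·211068 = 24694956, so n = 24694956/5148 = 4797.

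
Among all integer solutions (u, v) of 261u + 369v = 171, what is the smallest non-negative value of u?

36

Euclid: 369 = 1·261 + 108; 261 = 2·108 + 45; 108 = 2·45 + 18; 45 = 2·18 + 9; 18 = 2·9 + 0 → gcd = 9; 171 = 9·19.
Back-substitution yields 261·(17) + 369·(-12) = 9, so one solution is u = 17·19 = 323, v = -12·19 = -228.
Solutions in u differ by 369/9 = 41; the one in [0, 41) is 323 mod 41 = 36.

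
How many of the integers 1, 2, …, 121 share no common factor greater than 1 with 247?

Prime factors of 247: 13, 19. Count integers ≤ 121 divisible by none of them.
By inclusion–exclusion: 121 − ⌊121/13⌋ − ⌊121/19⌋ + ⌊121/247⌋ = 106.

106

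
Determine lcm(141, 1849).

141 = 3 · 47; 1849 = 43²
max exponents: 3 · 43² · 47 = 260709

260709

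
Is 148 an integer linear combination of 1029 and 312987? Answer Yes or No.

gcd(1029, 312987): 312987 = 304·1029 + 171; 1029 = 6·171 + 3; 171 = 57·3 + 0 → 3
3 does not divide 148, so a solution does not exist.

No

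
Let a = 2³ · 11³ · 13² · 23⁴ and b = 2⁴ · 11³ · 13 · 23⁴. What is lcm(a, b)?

max exponent per prime: 2⁴ · 11³ · 13² · 23⁴ = 1007154475184

1007154475184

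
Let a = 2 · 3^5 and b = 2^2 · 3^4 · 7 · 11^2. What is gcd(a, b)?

162

min exponent per shared prime: 2 · 3^4 = 162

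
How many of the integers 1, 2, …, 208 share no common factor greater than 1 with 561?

561 = 3·11·17. Inclusion–exclusion on these primes:
208 − ⌊208/3⌋ − ⌊208/11⌋ − ⌊208/17⌋ + ⌊208/33⌋ + ⌊208/51⌋ + ⌊208/187⌋ − ⌊208/561⌋ = 120

120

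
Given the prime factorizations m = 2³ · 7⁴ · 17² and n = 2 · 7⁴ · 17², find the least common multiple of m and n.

max exponent per prime: 2³ · 7⁴ · 17² = 5551112

5551112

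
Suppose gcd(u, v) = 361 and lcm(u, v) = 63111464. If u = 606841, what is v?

u·v = gcd·lcm = 361·63111464 = 22783238504, so v = 22783238504/606841 = 37544.

37544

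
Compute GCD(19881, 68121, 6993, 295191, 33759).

19881 = 3² · 47²; 68121 = 3⁴ · 29²; 6993 = 3³ · 7 · 37; 295191 = 3³ · 13 · 29²; 33759 = 3² · 11² · 31
gcd takes min exponent of each prime: 3² = 9

9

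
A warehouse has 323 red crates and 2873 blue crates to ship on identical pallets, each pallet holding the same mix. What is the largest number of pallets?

17

323 = 17 · 19
2873 = 13² · 17
Common: 17 = 17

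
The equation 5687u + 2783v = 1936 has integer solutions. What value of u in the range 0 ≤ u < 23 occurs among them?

gcd(5687, 2783) = 121 (Euclid: 5687 = 2·2783 + 121; 2783 = 23·121 + 0), and 121 | 1936.
Extended Euclid: 5687·(1) + 2783·(-2) = 121. Scale by 16: u₀ = 16.
General solution u = u₀ + 23t; reducing mod 23 gives u = 16 (and v = -32).

16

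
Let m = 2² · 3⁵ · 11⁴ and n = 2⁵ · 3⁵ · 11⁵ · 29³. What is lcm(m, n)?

30543139196064

max exponent per prime: 2⁵ · 3⁵ · 11⁵ · 29³ = 30543139196064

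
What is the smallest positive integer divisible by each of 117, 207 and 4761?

lcm(117, 207) = 117·207/gcd = 24219/9 = 2691
lcm(2691, 4761) = 2691·4761/gcd = 12811851/207 = 61893

61893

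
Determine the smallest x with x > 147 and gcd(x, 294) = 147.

441

Multiples of 147 above 147: 147·2, 147·3, … . Need the cofactor coprime to 294/147 = 2.
Checking s = 2, 3, … the first with gcd(s, 2) = 1 is s = 3, giving 441.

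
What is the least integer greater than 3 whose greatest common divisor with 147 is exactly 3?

gcd(x, 147) = 3 forces 3 | x; write x = 3s. Then gcd(3s, 3·49) = 3·gcd(s, 49), so need gcd(s, 49) = 1.
3s > 3 gives s ≥ 2. The least s ≥ 2 coprime to 49 is 2, so x = 3·2 = 6.

6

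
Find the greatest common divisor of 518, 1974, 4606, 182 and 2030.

14

gcd(518, 1974): 1974 = 3·518 + 420; 518 = 1·420 + 98; 420 = 4·98 + 28; 98 = 3·28 + 14; 28 = 2·14 + 0 → 14
gcd(14, 4606): 4606 = 329·14 + 0 → 14
gcd(14, 182): 182 = 13·14 + 0 → 14
gcd(14, 2030): 2030 = 145·14 + 0 → 14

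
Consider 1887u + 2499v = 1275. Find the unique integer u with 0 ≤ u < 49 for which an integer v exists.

Euclid: 2499 = 1·1887 + 612; 1887 = 3·612 + 51; 612 = 12·51 + 0 → gcd = 51; 1275 = 51·25.
Back-substitution yields 1887·(4) + 2499·(-3) = 51, so one solution is u = 4·25 = 100, v = -3·25 = -75.
Solutions in u differ by 2499/51 = 49; the one in [0, 49) is 100 mod 49 = 2.

2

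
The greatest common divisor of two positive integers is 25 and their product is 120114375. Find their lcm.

For any two positive integers, gcd × lcm equals their product. Hence lcm = 120114375 / 25 = 4804575.

4804575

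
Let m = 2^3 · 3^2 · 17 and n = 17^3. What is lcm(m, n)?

353736

max exponent per prime: 2^3 · 3^2 · 17^3 = 353736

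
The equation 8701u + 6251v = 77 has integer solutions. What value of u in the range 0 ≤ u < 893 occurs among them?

Reduce mod 6251: 8701u ≡ 77 (mod 6251). With g = gcd(8701, 6251) = 7 dividing 77, divide through: 1243u ≡ 11 (mod 893).
Since gcd(1243, 893) = 1, u ≡ 11·(1243)⁻¹ ≡ 569 (mod 893). Smallest non-negative: 569.

569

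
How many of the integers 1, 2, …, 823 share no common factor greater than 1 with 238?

332

238 = 2·7·17. Inclusion–exclusion on these primes:
823 − ⌊823/2⌋ − ⌊823/7⌋ − ⌊823/17⌋ + ⌊823/14⌋ + ⌊823/34⌋ + ⌊823/119⌋ − ⌊823/238⌋ = 332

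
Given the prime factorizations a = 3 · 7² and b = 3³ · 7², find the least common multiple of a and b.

max exponent per prime: 3³ · 7² = 1323

1323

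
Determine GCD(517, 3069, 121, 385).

gcd(517, 3069): 3069 = 5·517 + 484; 517 = 1·484 + 33; 484 = 14·33 + 22; 33 = 1·22 + 11; 22 = 2·11 + 0 → 11
gcd(11, 121): 121 = 11·11 + 0 → 11
gcd(11, 385): 385 = 35·11 + 0 → 11

11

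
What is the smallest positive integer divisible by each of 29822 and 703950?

807430650

gcd first: 703950 = 23·29822 + 18044; 29822 = 1·18044 + 11778; 18044 = 1·11778 + 6266; 11778 = 1·6266 + 5512; 6266 = 1·5512 + 754; 5512 = 7·754 + 234; 754 = 3·234 + 52; 234 = 4·52 + 26; 52 = 2·26 + 0 → gcd = 26
lcm = 29822·703950/gcd = 20993196900/26 = 807430650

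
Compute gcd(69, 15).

3

69 = 3 · 23
15 = 3 · 5
Common: 3 = 3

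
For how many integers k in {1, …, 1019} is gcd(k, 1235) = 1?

1235 = 5·13·19. Inclusion–exclusion on these primes:
1019 − ⌊1019/5⌋ − ⌊1019/13⌋ − ⌊1019/19⌋ + ⌊1019/65⌋ + ⌊1019/95⌋ + ⌊1019/247⌋ − ⌊1019/1235⌋ = 714

714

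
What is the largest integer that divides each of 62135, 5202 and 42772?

289

gcd(62135, 5202): 62135 = 11·5202 + 4913; 5202 = 1·4913 + 289; 4913 = 17·289 + 0 → 289
gcd(289, 42772): 42772 = 148·289 + 0 → 289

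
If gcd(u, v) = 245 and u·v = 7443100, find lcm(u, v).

For any two positive integers, gcd × lcm equals their product. Hence lcm = 7443100 / 245 = 30380.

30380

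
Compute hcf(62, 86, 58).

gcd(62, 86): 86 = 1·62 + 24; 62 = 2·24 + 14; 24 = 1·14 + 10; 14 = 1·10 + 4; 10 = 2·4 + 2; 4 = 2·2 + 0 → 2
gcd(2, 58): 58 = 29·2 + 0 → 2

2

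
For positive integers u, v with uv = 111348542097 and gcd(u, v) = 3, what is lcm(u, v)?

gcd·lcm = product, so lcm = 111348542097/3 = 37116180699.

37116180699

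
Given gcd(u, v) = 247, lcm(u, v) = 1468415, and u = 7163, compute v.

50635

u·v = gcd·lcm = 247·1468415 = 362698505, so v = 362698505/7163 = 50635.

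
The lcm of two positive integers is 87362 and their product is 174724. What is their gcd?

gcd·lcm = product, so gcd = 174724/87362 = 2.

2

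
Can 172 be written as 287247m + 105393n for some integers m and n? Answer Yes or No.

gcd(287247, 105393): 287247 = 2·105393 + 76461; 105393 = 1·76461 + 28932; 76461 = 2·28932 + 18597; 28932 = 1·18597 + 10335; 18597 = 1·10335 + 8262; 10335 = 1·8262 + 2073; 8262 = 3·2073 + 2043; 2073 = 1·2043 + 30; 2043 = 68·30 + 3; 30 = 10·3 + 0 → 3
3 does not divide 172, so a solution does not exist.

No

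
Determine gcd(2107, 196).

2107 = 7² · 43
196 = 2² · 7²
Common: 7² = 49

49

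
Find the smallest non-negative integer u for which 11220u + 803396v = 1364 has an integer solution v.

gcd(11220, 803396) = 44 (Euclid: 803396 = 71·11220 + 6776; 11220 = 1·6776 + 4444; 6776 = 1·4444 + 2332; 4444 = 1·2332 + 2112; 2332 = 1·2112 + 220; 2112 = 9·220 + 132; 220 = 1·132 + 88; 132 = 1·88 + 44; 88 = 2·44 + 0), and 44 | 1364.
Extended Euclid: 11220·(7232) + 803396·(-101) = 44. Scale by 31: u₀ = 224192.
General solution u = u₀ + 18259t; reducing mod 18259 gives u = 5084 (and v = -71).

5084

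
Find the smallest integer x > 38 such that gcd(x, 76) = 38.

114

76 = 38·2. Any x with gcd(x, 76) = 38 is a multiple of 38, say 38s, with s coprime to 2.
Need s > 38/38, so s ≥ 2. First s ≥ 2 with gcd(s, 2) = 1 is s = 3. Thus x = 38·3 = 114.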